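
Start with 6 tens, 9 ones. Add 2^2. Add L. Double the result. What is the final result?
Convert 6 tens, 9 ones (place-value notation) → 6×10 + 9 = 69 (decimal)
Start: 69
Convert 2^2 (power) → 4 (decimal)
69 + 4 = 73
Convert L (Roman numeral) → 50 (decimal)
73 + 50 = 123
123 × 2 = 246
246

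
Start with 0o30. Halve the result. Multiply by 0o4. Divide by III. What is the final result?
Convert 0o30 (octal) → 3×8 = 24 (decimal)
Start: 24
24 ÷ 2 = 12
Convert 0o4 (octal) → 4 (decimal)
12 × 4 = 48
Convert III (Roman numeral) → 1 + 1 + 1 = 3 (decimal)
48 ÷ 3 = 16
16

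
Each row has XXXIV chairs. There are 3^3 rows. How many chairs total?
Convert XXXIV (Roman numeral) → 10 + 10 + 10 + 4 = 34 (decimal)
Convert 3^3 (power) → 27 (decimal)
Compute 34 × 27 = 918
918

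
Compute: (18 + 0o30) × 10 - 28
Convert 0o30 (octal) → 3×8 = 24 (decimal)
Expression in decimal: (18 + 24) × 10 - 28
Parentheses first: 18 + 24 = 42
Multiply: 42 × 10 = 420
Subtract: 420 - 28 = 392
392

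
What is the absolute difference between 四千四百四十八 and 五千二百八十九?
Convert 四千四百四十八 (Chinese numeral) → 4×1000 + 4×100 + 4×10 + 8 = 4448 (decimal)
Convert 五千二百八十九 (Chinese numeral) → 5×1000 + 2×100 + 8×10 + 9 = 5289 (decimal)
Compute |4448 - 5289| = 841
841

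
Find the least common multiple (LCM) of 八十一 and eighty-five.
Convert 八十一 (Chinese numeral) → 8×10 + 1 = 81 (decimal)
Convert eighty-five (English words) → 85 (decimal)
Compute lcm(81, 85) = 6885
6885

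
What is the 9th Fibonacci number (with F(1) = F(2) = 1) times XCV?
Convert the 9th Fibonacci number (with F(1) = F(2) = 1) (Fibonacci index) → 1, 1, 2, 3, 5, 8, 13, 21, 34 → 34 (decimal)
Convert XCV (Roman numeral) → 90 + 5 = 95 (decimal)
Compute 34 × 95 = 3230
3230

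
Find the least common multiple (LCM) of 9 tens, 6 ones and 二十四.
Convert 9 tens, 6 ones (place-value notation) → 9×10 + 6 = 96 (decimal)
Convert 二十四 (Chinese numeral) → 2×10 + 4 = 24 (decimal)
Compute lcm(96, 24) = 96
96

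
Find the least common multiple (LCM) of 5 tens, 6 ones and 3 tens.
Convert 5 tens, 6 ones (place-value notation) → 5×10 + 6 = 56 (decimal)
Convert 3 tens (place-value notation) → 3×10 = 30 (decimal)
Compute lcm(56, 30) = 840
840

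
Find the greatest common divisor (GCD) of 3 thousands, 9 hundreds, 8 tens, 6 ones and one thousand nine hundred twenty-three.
Convert 3 thousands, 9 hundreds, 8 tens, 6 ones (place-value notation) → 3×1000 + 9×100 + 8×10 + 6 = 3986 (decimal)
Convert one thousand nine hundred twenty-three (English words) → 1×1000 + 9×100 + 23 = 1923 (decimal)
Compute gcd(3986, 1923) = 1
1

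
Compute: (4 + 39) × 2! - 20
Convert 2! (factorial) → 2 (decimal)
Expression in decimal: (4 + 39) × 2 - 20
Parentheses first: 4 + 39 = 43
Multiply: 43 × 2 = 86
Subtract: 86 - 20 = 66
66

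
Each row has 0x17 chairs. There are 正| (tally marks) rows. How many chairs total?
Convert 0x17 (hexadecimal) → 1×16 + 7 = 23 (decimal)
Convert 正| (tally marks) → 5 + 1 = 6 (decimal)
Compute 23 × 6 = 138
138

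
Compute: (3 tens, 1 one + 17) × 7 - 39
Convert 3 tens, 1 one (place-value notation) → 3×10 + 1 = 31 (decimal)
Expression in decimal: (31 + 17) × 7 - 39
Parentheses first: 31 + 17 = 48
Multiply: 48 × 7 = 336
Subtract: 336 - 39 = 297
297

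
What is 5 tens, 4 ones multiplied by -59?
Convert 5 tens, 4 ones (place-value notation) → 5×10 + 4 = 54 (decimal)
Compute 54 × -59 = -3186
-3186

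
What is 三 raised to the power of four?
Convert 三 (Chinese numeral) → 3 (decimal)
Convert four (English words) → 4 (decimal)
Compute 3 ^ 4 = 81
81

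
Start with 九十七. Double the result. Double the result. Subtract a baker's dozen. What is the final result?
Convert 九十七 (Chinese numeral) → 9×10 + 7 = 97 (decimal)
Start: 97
97 × 2 = 194
194 × 2 = 388
Convert a baker's dozen (colloquial) → 13 (decimal)
388 - 13 = 375
375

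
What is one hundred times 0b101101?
Convert one hundred (English words) → 1×100 = 100 (decimal)
Convert 0b101101 (binary) → 32 + 8 + 4 + 1 = 45 (decimal)
Compute 100 × 45 = 4500
4500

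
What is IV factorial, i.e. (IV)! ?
Convert IV (Roman numeral) → 4 (decimal)
Compute 4! = 24
24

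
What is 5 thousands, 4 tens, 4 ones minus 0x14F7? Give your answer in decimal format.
Convert 5 thousands, 4 tens, 4 ones (place-value notation) → 5×1000 + 4×10 + 4 = 5044 (decimal)
Convert 0x14F7 (hexadecimal) → 1×4096 + 4×256 + 15×16 + 7 = 5367 (decimal)
Compute 5044 - 5367 = -323
-323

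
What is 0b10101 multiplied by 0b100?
Convert 0b10101 (binary) → 16 + 4 + 1 = 21 (decimal)
Convert 0b100 (binary) → 4 (decimal)
Compute 21 × 4 = 84
84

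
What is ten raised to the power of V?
Convert ten (English words) → 10 (decimal)
Convert V (Roman numeral) → 5 (decimal)
Compute 10 ^ 5 = 100000
100000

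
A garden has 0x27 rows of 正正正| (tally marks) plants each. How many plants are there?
Convert 正正正| (tally marks) → 5 + 5 + 5 + 1 = 16 (decimal)
Convert 0x27 (hexadecimal) → 2×16 + 7 = 39 (decimal)
Compute 16 × 39 = 624
624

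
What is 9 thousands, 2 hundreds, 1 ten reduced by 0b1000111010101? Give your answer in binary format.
Convert 9 thousands, 2 hundreds, 1 ten (place-value notation) → 9×1000 + 2×100 + 1×10 = 9210 (decimal)
Convert 0b1000111010101 (binary) → 4096 + 256 + 128 + 64 + 16 + 4 + 1 = 4565 (decimal)
Compute 9210 - 4565 = 4645
Convert 4645 (decimal) → 4645 = 4096 + 512 + 32 + 4 + 1 → 0b1001000100101 (binary)
0b1001000100101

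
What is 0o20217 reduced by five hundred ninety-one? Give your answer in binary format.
Convert 0o20217 (octal) → 2×4096 + 2×64 + 1×8 + 7 = 8335 (decimal)
Convert five hundred ninety-one (English words) → 5×100 + 91 = 591 (decimal)
Compute 8335 - 591 = 7744
Convert 7744 (decimal) → 7744 = 4096 + 2048 + 1024 + 512 + 64 → 0b1111001000000 (binary)
0b1111001000000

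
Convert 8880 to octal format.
Convert 8880 (decimal) → 8880 = 2×4096 + 1×512 + 2×64 + 6×8 → 0o21260 (octal)
0o21260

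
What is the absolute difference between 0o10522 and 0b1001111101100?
Convert 0o10522 (octal) → 1×4096 + 5×64 + 2×8 + 2 = 4434 (decimal)
Convert 0b1001111101100 (binary) → 4096 + 512 + 256 + 128 + 64 + 32 + 8 + 4 = 5100 (decimal)
Compute |4434 - 5100| = 666
666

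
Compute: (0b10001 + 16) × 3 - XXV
Convert 0b10001 (binary) → 16 + 1 = 17 (decimal)
Convert XXV (Roman numeral) → 10 + 10 + 5 = 25 (decimal)
Expression in decimal: (17 + 16) × 3 - 25
Parentheses first: 17 + 16 = 33
Multiply: 33 × 3 = 99
Subtract: 99 - 25 = 74
74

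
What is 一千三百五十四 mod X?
Convert 一千三百五十四 (Chinese numeral) → 1×1000 + 3×100 + 5×10 + 4 = 1354 (decimal)
Convert X (Roman numeral) → 10 (decimal)
Compute 1354 mod 10 = 4
4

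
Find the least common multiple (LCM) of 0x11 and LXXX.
Convert 0x11 (hexadecimal) → 1×16 + 1 = 17 (decimal)
Convert LXXX (Roman numeral) → 50 + 10 + 10 + 10 = 80 (decimal)
Compute lcm(17, 80) = 1360
1360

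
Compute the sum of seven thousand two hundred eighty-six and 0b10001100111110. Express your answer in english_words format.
Convert seven thousand two hundred eighty-six (English words) → 7×1000 + 2×100 + 86 = 7286 (decimal)
Convert 0b10001100111110 (binary) → 8192 + 512 + 256 + 32 + 16 + 8 + 4 + 2 = 9022 (decimal)
Compute 7286 + 9022 = 16308
Convert 16308 (decimal) → 16308 = 16×1000 + 3×100 + 8 → sixteen thousand three hundred eight (English words)
sixteen thousand three hundred eight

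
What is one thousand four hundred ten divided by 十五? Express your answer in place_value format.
Convert one thousand four hundred ten (English words) → 1×1000 + 4×100 + 10 = 1410 (decimal)
Convert 十五 (Chinese numeral) → 1×10 + 5 = 15 (decimal)
Compute 1410 ÷ 15 = 94
Convert 94 (decimal) → 94 = 9×10 + 4 → 9 tens, 4 ones (place-value notation)
9 tens, 4 ones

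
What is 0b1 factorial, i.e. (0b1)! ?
Convert 0b1 (binary) → 1 (decimal)
Compute 1! = 1
1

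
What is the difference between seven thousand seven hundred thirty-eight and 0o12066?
Convert seven thousand seven hundred thirty-eight (English words) → 7×1000 + 7×100 + 38 = 7738 (decimal)
Convert 0o12066 (octal) → 1×4096 + 2×512 + 6×8 + 6 = 5174 (decimal)
Difference: |7738 - 5174| = 2564
2564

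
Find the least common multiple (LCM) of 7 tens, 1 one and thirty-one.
Convert 7 tens, 1 one (place-value notation) → 7×10 + 1 = 71 (decimal)
Convert thirty-one (English words) → 31 (decimal)
Compute lcm(71, 31) = 2201
2201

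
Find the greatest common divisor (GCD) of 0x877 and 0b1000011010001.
Convert 0x877 (hexadecimal) → 8×256 + 7×16 + 7 = 2167 (decimal)
Convert 0b1000011010001 (binary) → 4096 + 128 + 64 + 16 + 1 = 4305 (decimal)
Compute gcd(2167, 4305) = 1
1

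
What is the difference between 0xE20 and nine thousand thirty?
Convert 0xE20 (hexadecimal) → 14×256 + 2×16 = 3616 (decimal)
Convert nine thousand thirty (English words) → 9×1000 + 30 = 9030 (decimal)
Difference: |3616 - 9030| = 5414
5414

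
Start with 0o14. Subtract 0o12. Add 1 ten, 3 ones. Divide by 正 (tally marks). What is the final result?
Convert 0o14 (octal) → 1×8 + 4 = 12 (decimal)
Start: 12
Convert 0o12 (octal) → 1×8 + 2 = 10 (decimal)
12 - 10 = 2
Convert 1 ten, 3 ones (place-value notation) → 1×10 + 3 = 13 (decimal)
2 + 13 = 15
Convert 正 (tally marks) → 5 (decimal)
15 ÷ 5 = 3
3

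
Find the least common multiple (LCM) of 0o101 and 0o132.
Convert 0o101 (octal) → 1×64 + 1 = 65 (decimal)
Convert 0o132 (octal) → 1×64 + 3×8 + 2 = 90 (decimal)
Compute lcm(65, 90) = 1170
1170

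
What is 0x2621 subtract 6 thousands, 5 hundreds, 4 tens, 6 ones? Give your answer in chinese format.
Convert 0x2621 (hexadecimal) → 2×4096 + 6×256 + 2×16 + 1 = 9761 (decimal)
Convert 6 thousands, 5 hundreds, 4 tens, 6 ones (place-value notation) → 6×1000 + 5×100 + 4×10 + 6 = 6546 (decimal)
Compute 9761 - 6546 = 3215
Convert 3215 (decimal) → 3215 = 3×1000 + 2×100 + 1×10 + 5 → 三千二百一十五 (Chinese numeral)
三千二百一十五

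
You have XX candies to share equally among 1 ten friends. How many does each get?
Convert XX (Roman numeral) → 10 + 10 = 20 (decimal)
Convert 1 ten (place-value notation) → 1×10 = 10 (decimal)
Compute 20 ÷ 10 = 2
2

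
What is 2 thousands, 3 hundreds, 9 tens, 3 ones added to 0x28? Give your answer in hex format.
Convert 2 thousands, 3 hundreds, 9 tens, 3 ones (place-value notation) → 2×1000 + 3×100 + 9×10 + 3 = 2393 (decimal)
Convert 0x28 (hexadecimal) → 2×16 + 8 = 40 (decimal)
Compute 2393 + 40 = 2433
Convert 2433 (decimal) → 2433 = 9×256 + 8×16 + 1 → 0x981 (hexadecimal)
0x981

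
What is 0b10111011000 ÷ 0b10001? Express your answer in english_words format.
Convert 0b10111011000 (binary) → 1024 + 256 + 128 + 64 + 16 + 8 = 1496 (decimal)
Convert 0b10001 (binary) → 16 + 1 = 17 (decimal)
Compute 1496 ÷ 17 = 88
Convert 88 (decimal) → eighty-eight (English words)
eighty-eight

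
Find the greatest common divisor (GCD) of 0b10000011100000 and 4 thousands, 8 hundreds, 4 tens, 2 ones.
Convert 0b10000011100000 (binary) → 8192 + 128 + 64 + 32 = 8416 (decimal)
Convert 4 thousands, 8 hundreds, 4 tens, 2 ones (place-value notation) → 4×1000 + 8×100 + 4×10 + 2 = 4842 (decimal)
Compute gcd(8416, 4842) = 2
2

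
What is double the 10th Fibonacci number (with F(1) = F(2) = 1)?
The 10th Fibonacci number (with F(1) = F(2) = 1): 1, 1, 2, 3, 5, 8, 13, 21, 34, 55 → 55
Compute 55 × 2 = 110
110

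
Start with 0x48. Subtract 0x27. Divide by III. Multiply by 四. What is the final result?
Convert 0x48 (hexadecimal) → 4×16 + 8 = 72 (decimal)
Start: 72
Convert 0x27 (hexadecimal) → 2×16 + 7 = 39 (decimal)
72 - 39 = 33
Convert III (Roman numeral) → 1 + 1 + 1 = 3 (decimal)
33 ÷ 3 = 11
Convert 四 (Chinese numeral) → 4 (decimal)
11 × 4 = 44
44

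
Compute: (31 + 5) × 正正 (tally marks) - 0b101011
Convert 正正 (tally marks) → 5 + 5 = 10 (decimal)
Convert 0b101011 (binary) → 32 + 8 + 2 + 1 = 43 (decimal)
Expression in decimal: (31 + 5) × 10 - 43
Parentheses first: 31 + 5 = 36
Multiply: 36 × 10 = 360
Subtract: 360 - 43 = 317
317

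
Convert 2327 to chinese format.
Convert 2327 (decimal) → 2327 = 2×1000 + 3×100 + 2×10 + 7 → 二千三百二十七 (Chinese numeral)
二千三百二十七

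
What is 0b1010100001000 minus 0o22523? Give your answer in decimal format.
Convert 0b1010100001000 (binary) → 4096 + 1024 + 256 + 8 = 5384 (decimal)
Convert 0o22523 (octal) → 2×4096 + 2×512 + 5×64 + 2×8 + 3 = 9555 (decimal)
Compute 5384 - 9555 = -4171
-4171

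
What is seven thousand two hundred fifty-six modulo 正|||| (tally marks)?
Convert seven thousand two hundred fifty-six (English words) → 7×1000 + 2×100 + 56 = 7256 (decimal)
Convert 正|||| (tally marks) → 5 + 4 = 9 (decimal)
Compute 7256 mod 9 = 2
2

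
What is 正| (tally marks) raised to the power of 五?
Convert 正| (tally marks) → 5 + 1 = 6 (decimal)
Convert 五 (Chinese numeral) → 5 (decimal)
Compute 6 ^ 5 = 7776
7776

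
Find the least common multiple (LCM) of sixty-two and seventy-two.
Convert sixty-two (English words) → 62 (decimal)
Convert seventy-two (English words) → 72 (decimal)
Compute lcm(62, 72) = 2232
2232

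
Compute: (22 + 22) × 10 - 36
Parentheses first: 22 + 22 = 44
Multiply: 44 × 10 = 440
Subtract: 440 - 36 = 404
404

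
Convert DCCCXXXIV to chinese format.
Convert DCCCXXXIV (Roman numeral) → 500 + 100 + 100 + 100 + 10 + 10 + 10 + 4 = 834 (decimal)
Convert 834 (decimal) → 834 = 8×100 + 3×10 + 4 → 八百三十四 (Chinese numeral)
八百三十四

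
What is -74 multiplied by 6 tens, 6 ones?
Convert 6 tens, 6 ones (place-value notation) → 6×10 + 6 = 66 (decimal)
Compute -74 × 66 = -4884
-4884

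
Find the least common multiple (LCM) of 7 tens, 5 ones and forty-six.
Convert 7 tens, 5 ones (place-value notation) → 7×10 + 5 = 75 (decimal)
Convert forty-six (English words) → 46 (decimal)
Compute lcm(75, 46) = 3450
3450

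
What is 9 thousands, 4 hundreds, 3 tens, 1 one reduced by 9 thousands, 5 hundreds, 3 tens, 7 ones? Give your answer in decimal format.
Convert 9 thousands, 4 hundreds, 3 tens, 1 one (place-value notation) → 9×1000 + 4×100 + 3×10 + 1 = 9431 (decimal)
Convert 9 thousands, 5 hundreds, 3 tens, 7 ones (place-value notation) → 9×1000 + 5×100 + 3×10 + 7 = 9537 (decimal)
Compute 9431 - 9537 = -106
-106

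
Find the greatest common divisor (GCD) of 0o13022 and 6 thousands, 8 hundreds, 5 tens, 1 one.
Convert 0o13022 (octal) → 1×4096 + 3×512 + 2×8 + 2 = 5650 (decimal)
Convert 6 thousands, 8 hundreds, 5 tens, 1 one (place-value notation) → 6×1000 + 8×100 + 5×10 + 1 = 6851 (decimal)
Compute gcd(5650, 6851) = 1
1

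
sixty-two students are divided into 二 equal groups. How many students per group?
Convert sixty-two (English words) → 62 (decimal)
Convert 二 (Chinese numeral) → 2 (decimal)
Compute 62 ÷ 2 = 31
31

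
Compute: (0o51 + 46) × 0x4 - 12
Convert 0o51 (octal) → 5×8 + 1 = 41 (decimal)
Convert 0x4 (hexadecimal) → 4 (decimal)
Expression in decimal: (41 + 46) × 4 - 12
Parentheses first: 41 + 46 = 87
Multiply: 87 × 4 = 348
Subtract: 348 - 12 = 336
336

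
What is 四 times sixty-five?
Convert 四 (Chinese numeral) → 4 (decimal)
Convert sixty-five (English words) → 65 (decimal)
Compute 4 × 65 = 260
260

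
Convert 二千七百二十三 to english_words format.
Convert 二千七百二十三 (Chinese numeral) → 2×1000 + 7×100 + 2×10 + 3 = 2723 (decimal)
Convert 2723 (decimal) → 2723 = 2×1000 + 7×100 + 23 → two thousand seven hundred twenty-three (English words)
two thousand seven hundred twenty-three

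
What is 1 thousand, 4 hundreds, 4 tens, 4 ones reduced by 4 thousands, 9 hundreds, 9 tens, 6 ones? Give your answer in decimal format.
Convert 1 thousand, 4 hundreds, 4 tens, 4 ones (place-value notation) → 1×1000 + 4×100 + 4×10 + 4 = 1444 (decimal)
Convert 4 thousands, 9 hundreds, 9 tens, 6 ones (place-value notation) → 4×1000 + 9×100 + 9×10 + 6 = 4996 (decimal)
Compute 1444 - 4996 = -3552
-3552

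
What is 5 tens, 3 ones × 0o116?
Convert 5 tens, 3 ones (place-value notation) → 5×10 + 3 = 53 (decimal)
Convert 0o116 (octal) → 1×64 + 1×8 + 6 = 78 (decimal)
Compute 53 × 78 = 4134
4134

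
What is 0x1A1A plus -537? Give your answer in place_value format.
Convert 0x1A1A (hexadecimal) → 1×4096 + 10×256 + 1×16 + 10 = 6682 (decimal)
Compute 6682 + -537 = 6145
Convert 6145 (decimal) → 6145 = 6×1000 + 1×100 + 4×10 + 5 → 6 thousands, 1 hundred, 4 tens, 5 ones (place-value notation)
6 thousands, 1 hundred, 4 tens, 5 ones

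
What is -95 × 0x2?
Convert 0x2 (hexadecimal) → 2 (decimal)
Compute -95 × 2 = -190
-190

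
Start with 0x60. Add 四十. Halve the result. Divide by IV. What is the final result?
Convert 0x60 (hexadecimal) → 6×16 = 96 (decimal)
Start: 96
Convert 四十 (Chinese numeral) → 4×10 = 40 (decimal)
96 + 40 = 136
136 ÷ 2 = 68
Convert IV (Roman numeral) → 4 (decimal)
68 ÷ 4 = 17
17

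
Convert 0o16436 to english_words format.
Convert 0o16436 (octal) → 1×4096 + 6×512 + 4×64 + 3×8 + 6 = 7454 (decimal)
Convert 7454 (decimal) → 7454 = 7×1000 + 4×100 + 54 → seven thousand four hundred fifty-four (English words)
seven thousand four hundred fifty-four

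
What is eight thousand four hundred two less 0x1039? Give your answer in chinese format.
Convert eight thousand four hundred two (English words) → 8×1000 + 4×100 + 2 = 8402 (decimal)
Convert 0x1039 (hexadecimal) → 1×4096 + 3×16 + 9 = 4153 (decimal)
Compute 8402 - 4153 = 4249
Convert 4249 (decimal) → 4249 = 4×1000 + 2×100 + 4×10 + 9 → 四千二百四十九 (Chinese numeral)
四千二百四十九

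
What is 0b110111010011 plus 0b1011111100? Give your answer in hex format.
Convert 0b110111010011 (binary) → 2048 + 1024 + 256 + 128 + 64 + 16 + 2 + 1 = 3539 (decimal)
Convert 0b1011111100 (binary) → 512 + 128 + 64 + 32 + 16 + 8 + 4 = 764 (decimal)
Compute 3539 + 764 = 4303
Convert 4303 (decimal) → 4303 = 1×4096 + 12×16 + 15 → 0x10CF (hexadecimal)
0x10CF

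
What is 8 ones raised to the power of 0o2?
Convert 8 ones (place-value notation) → 8 (decimal)
Convert 0o2 (octal) → 2 (decimal)
Compute 8 ^ 2 = 64
64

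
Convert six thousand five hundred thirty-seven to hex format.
Convert six thousand five hundred thirty-seven (English words) → 6×1000 + 5×100 + 37 = 6537 (decimal)
Convert 6537 (decimal) → 6537 = 1×4096 + 9×256 + 8×16 + 9 → 0x1989 (hexadecimal)
0x1989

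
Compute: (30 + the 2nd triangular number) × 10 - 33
Convert the 2nd triangular number (triangular index) → 2×3/2 = 3 (decimal)
Expression in decimal: (30 + 3) × 10 - 33
Parentheses first: 30 + 3 = 33
Multiply: 33 × 10 = 330
Subtract: 330 - 33 = 297
297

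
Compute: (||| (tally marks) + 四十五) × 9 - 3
Convert ||| (tally marks) → 3 (decimal)
Convert 四十五 (Chinese numeral) → 4×10 + 5 = 45 (decimal)
Expression in decimal: (3 + 45) × 9 - 3
Parentheses first: 3 + 45 = 48
Multiply: 48 × 9 = 432
Subtract: 432 - 3 = 429
429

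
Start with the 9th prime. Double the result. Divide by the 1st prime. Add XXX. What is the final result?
Convert the 9th prime (prime index) → 23 (decimal)
Start: 23
23 × 2 = 46
Convert the 1st prime (prime index) → 2 (decimal)
46 ÷ 2 = 23
Convert XXX (Roman numeral) → 10 + 10 + 10 = 30 (decimal)
23 + 30 = 53
53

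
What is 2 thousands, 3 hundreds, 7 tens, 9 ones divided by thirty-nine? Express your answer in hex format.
Convert 2 thousands, 3 hundreds, 7 tens, 9 ones (place-value notation) → 2×1000 + 3×100 + 7×10 + 9 = 2379 (decimal)
Convert thirty-nine (English words) → 39 (decimal)
Compute 2379 ÷ 39 = 61
Convert 61 (decimal) → 61 = 3×16 + 13 → 0x3D (hexadecimal)
0x3D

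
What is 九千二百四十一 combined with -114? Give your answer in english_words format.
Convert 九千二百四十一 (Chinese numeral) → 9×1000 + 2×100 + 4×10 + 1 = 9241 (decimal)
Compute 9241 + -114 = 9127
Convert 9127 (decimal) → 9127 = 9×1000 + 1×100 + 27 → nine thousand one hundred twenty-seven (English words)
nine thousand one hundred twenty-seven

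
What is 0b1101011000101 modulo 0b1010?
Convert 0b1101011000101 (binary) → 4096 + 2048 + 512 + 128 + 64 + 4 + 1 = 6853 (decimal)
Convert 0b1010 (binary) → 8 + 2 = 10 (decimal)
Compute 6853 mod 10 = 3
3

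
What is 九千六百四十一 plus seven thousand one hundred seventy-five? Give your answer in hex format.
Convert 九千六百四十一 (Chinese numeral) → 9×1000 + 6×100 + 4×10 + 1 = 9641 (decimal)
Convert seven thousand one hundred seventy-five (English words) → 7×1000 + 1×100 + 75 = 7175 (decimal)
Compute 9641 + 7175 = 16816
Convert 16816 (decimal) → 16816 = 4×4096 + 1×256 + 11×16 → 0x41B0 (hexadecimal)
0x41B0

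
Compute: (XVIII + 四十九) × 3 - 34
Convert XVIII (Roman numeral) → 10 + 5 + 1 + 1 + 1 = 18 (decimal)
Convert 四十九 (Chinese numeral) → 4×10 + 9 = 49 (decimal)
Expression in decimal: (18 + 49) × 3 - 34
Parentheses first: 18 + 49 = 67
Multiply: 67 × 3 = 201
Subtract: 201 - 34 = 167
167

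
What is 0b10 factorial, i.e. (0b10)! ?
Convert 0b10 (binary) → 2 (decimal)
Compute 2! = 2
2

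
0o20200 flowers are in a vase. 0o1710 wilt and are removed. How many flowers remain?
Convert 0o20200 (octal) → 2×4096 + 2×64 = 8320 (decimal)
Convert 0o1710 (octal) → 1×512 + 7×64 + 1×8 = 968 (decimal)
Compute 8320 - 968 = 7352
7352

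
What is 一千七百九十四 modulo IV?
Convert 一千七百九十四 (Chinese numeral) → 1×1000 + 7×100 + 9×10 + 4 = 1794 (decimal)
Convert IV (Roman numeral) → 4 (decimal)
Compute 1794 mod 4 = 2
2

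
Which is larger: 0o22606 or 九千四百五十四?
Convert 0o22606 (octal) → 2×4096 + 2×512 + 6×64 + 6 = 9606 (decimal)
Convert 九千四百五十四 (Chinese numeral) → 9×1000 + 4×100 + 5×10 + 4 = 9454 (decimal)
Compare 9606 vs 9454: larger = 9606
9606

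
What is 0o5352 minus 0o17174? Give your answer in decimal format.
Convert 0o5352 (octal) → 5×512 + 3×64 + 5×8 + 2 = 2794 (decimal)
Convert 0o17174 (octal) → 1×4096 + 7×512 + 1×64 + 7×8 + 4 = 7804 (decimal)
Compute 2794 - 7804 = -5010
-5010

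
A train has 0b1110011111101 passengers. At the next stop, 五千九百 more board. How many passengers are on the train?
Convert 0b1110011111101 (binary) → 4096 + 2048 + 1024 + 128 + 64 + 32 + 16 + 8 + 4 + 1 = 7421 (decimal)
Convert 五千九百 (Chinese numeral) → 5×1000 + 9×100 = 5900 (decimal)
Compute 7421 + 5900 = 13321
13321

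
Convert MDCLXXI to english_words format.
Convert MDCLXXI (Roman numeral) → 1000 + 500 + 100 + 50 + 10 + 10 + 1 = 1671 (decimal)
Convert 1671 (decimal) → 1671 = 1×1000 + 6×100 + 71 → one thousand six hundred seventy-one (English words)
one thousand six hundred seventy-one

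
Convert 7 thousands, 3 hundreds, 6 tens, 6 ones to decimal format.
Convert 7 thousands, 3 hundreds, 6 tens, 6 ones (place-value notation) → 7×1000 + 3×100 + 6×10 + 6 = 7366 (decimal)
7366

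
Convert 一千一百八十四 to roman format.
Convert 一千一百八十四 (Chinese numeral) → 1×1000 + 1×100 + 8×10 + 4 = 1184 (decimal)
Convert 1184 (decimal) → 1184 = 1000 + 100 + 50 + 10 + 10 + 10 + 4 → MCLXXXIV (Roman numeral)
MCLXXXIV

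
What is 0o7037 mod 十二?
Convert 0o7037 (octal) → 7×512 + 3×8 + 7 = 3615 (decimal)
Convert 十二 (Chinese numeral) → 1×10 + 2 = 12 (decimal)
Compute 3615 mod 12 = 3
3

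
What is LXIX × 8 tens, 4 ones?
Convert LXIX (Roman numeral) → 50 + 10 + 9 = 69 (decimal)
Convert 8 tens, 4 ones (place-value notation) → 8×10 + 4 = 84 (decimal)
Compute 69 × 84 = 5796
5796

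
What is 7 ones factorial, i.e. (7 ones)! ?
Convert 7 ones (place-value notation) → 7 (decimal)
Compute 7! = 5040
5040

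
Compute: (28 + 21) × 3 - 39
Parentheses first: 28 + 21 = 49
Multiply: 49 × 3 = 147
Subtract: 147 - 39 = 108
108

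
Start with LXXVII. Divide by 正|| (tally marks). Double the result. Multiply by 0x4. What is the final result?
Convert LXXVII (Roman numeral) → 50 + 10 + 10 + 5 + 1 + 1 = 77 (decimal)
Start: 77
Convert 正|| (tally marks) → 5 + 2 = 7 (decimal)
77 ÷ 7 = 11
11 × 2 = 22
Convert 0x4 (hexadecimal) → 4 (decimal)
22 × 4 = 88
88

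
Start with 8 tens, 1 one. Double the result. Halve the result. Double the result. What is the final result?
Convert 8 tens, 1 one (place-value notation) → 8×10 + 1 = 81 (decimal)
Start: 81
81 × 2 = 162
162 ÷ 2 = 81
81 × 2 = 162
162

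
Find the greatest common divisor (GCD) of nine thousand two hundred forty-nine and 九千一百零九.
Convert nine thousand two hundred forty-nine (English words) → 9×1000 + 2×100 + 49 = 9249 (decimal)
Convert 九千一百零九 (Chinese numeral) → 9×1000 + 1×100 + 9 = 9109 (decimal)
Compute gcd(9249, 9109) = 1
1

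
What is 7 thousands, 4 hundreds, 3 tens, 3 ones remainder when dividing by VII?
Convert 7 thousands, 4 hundreds, 3 tens, 3 ones (place-value notation) → 7×1000 + 4×100 + 3×10 + 3 = 7433 (decimal)
Convert VII (Roman numeral) → 5 + 1 + 1 = 7 (decimal)
Compute 7433 mod 7 = 6
6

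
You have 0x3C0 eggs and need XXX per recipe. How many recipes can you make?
Convert 0x3C0 (hexadecimal) → 3×256 + 12×16 = 960 (decimal)
Convert XXX (Roman numeral) → 10 + 10 + 10 = 30 (decimal)
Compute 960 ÷ 30 = 32
32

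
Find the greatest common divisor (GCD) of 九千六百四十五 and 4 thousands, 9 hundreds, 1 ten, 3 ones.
Convert 九千六百四十五 (Chinese numeral) → 9×1000 + 6×100 + 4×10 + 5 = 9645 (decimal)
Convert 4 thousands, 9 hundreds, 1 ten, 3 ones (place-value notation) → 4×1000 + 9×100 + 1×10 + 3 = 4913 (decimal)
Compute gcd(9645, 4913) = 1
1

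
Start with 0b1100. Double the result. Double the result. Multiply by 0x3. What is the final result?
Convert 0b1100 (binary) → 8 + 4 = 12 (decimal)
Start: 12
12 × 2 = 24
24 × 2 = 48
Convert 0x3 (hexadecimal) → 3 (decimal)
48 × 3 = 144
144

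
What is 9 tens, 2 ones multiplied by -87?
Convert 9 tens, 2 ones (place-value notation) → 9×10 + 2 = 92 (decimal)
Compute 92 × -87 = -8004
-8004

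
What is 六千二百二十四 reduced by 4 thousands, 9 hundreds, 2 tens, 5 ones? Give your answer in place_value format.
Convert 六千二百二十四 (Chinese numeral) → 6×1000 + 2×100 + 2×10 + 4 = 6224 (decimal)
Convert 4 thousands, 9 hundreds, 2 tens, 5 ones (place-value notation) → 4×1000 + 9×100 + 2×10 + 5 = 4925 (decimal)
Compute 6224 - 4925 = 1299
Convert 1299 (decimal) → 1299 = 1×1000 + 2×100 + 9×10 + 9 → 1 thousand, 2 hundreds, 9 tens, 9 ones (place-value notation)
1 thousand, 2 hundreds, 9 tens, 9 ones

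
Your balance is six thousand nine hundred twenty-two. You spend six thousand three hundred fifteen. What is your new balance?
Convert six thousand nine hundred twenty-two (English words) → 6×1000 + 9×100 + 22 = 6922 (decimal)
Convert six thousand three hundred fifteen (English words) → 6×1000 + 3×100 + 15 = 6315 (decimal)
Compute 6922 - 6315 = 607
607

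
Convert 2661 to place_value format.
Convert 2661 (decimal) → 2661 = 2×1000 + 6×100 + 6×10 + 1 → 2 thousands, 6 hundreds, 6 tens, 1 one (place-value notation)
2 thousands, 6 hundreds, 6 tens, 1 one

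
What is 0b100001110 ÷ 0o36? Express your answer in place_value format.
Convert 0b100001110 (binary) → 256 + 8 + 4 + 2 = 270 (decimal)
Convert 0o36 (octal) → 3×8 + 6 = 30 (decimal)
Compute 270 ÷ 30 = 9
Convert 9 (decimal) → 9 ones (place-value notation)
9 ones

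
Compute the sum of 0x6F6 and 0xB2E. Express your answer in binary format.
Convert 0x6F6 (hexadecimal) → 6×256 + 15×16 + 6 = 1782 (decimal)
Convert 0xB2E (hexadecimal) → 11×256 + 2×16 + 14 = 2862 (decimal)
Compute 1782 + 2862 = 4644
Convert 4644 (decimal) → 4644 = 4096 + 512 + 32 + 4 → 0b1001000100100 (binary)
0b1001000100100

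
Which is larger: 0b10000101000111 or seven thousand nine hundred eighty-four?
Convert 0b10000101000111 (binary) → 8192 + 256 + 64 + 4 + 2 + 1 = 8519 (decimal)
Convert seven thousand nine hundred eighty-four (English words) → 7×1000 + 9×100 + 84 = 7984 (decimal)
Compare 8519 vs 7984: larger = 8519
8519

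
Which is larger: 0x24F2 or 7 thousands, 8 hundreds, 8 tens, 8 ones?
Convert 0x24F2 (hexadecimal) → 2×4096 + 4×256 + 15×16 + 2 = 9458 (decimal)
Convert 7 thousands, 8 hundreds, 8 tens, 8 ones (place-value notation) → 7×1000 + 8×100 + 8×10 + 8 = 7888 (decimal)
Compare 9458 vs 7888: larger = 9458
9458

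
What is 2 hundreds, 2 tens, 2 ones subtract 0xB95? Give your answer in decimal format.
Convert 2 hundreds, 2 tens, 2 ones (place-value notation) → 2×100 + 2×10 + 2 = 222 (decimal)
Convert 0xB95 (hexadecimal) → 11×256 + 9×16 + 5 = 2965 (decimal)
Compute 222 - 2965 = -2743
-2743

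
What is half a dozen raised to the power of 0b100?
Convert half a dozen (colloquial) → 6 (decimal)
Convert 0b100 (binary) → 4 (decimal)
Compute 6 ^ 4 = 1296
1296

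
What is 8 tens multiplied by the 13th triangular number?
Convert 8 tens (place-value notation) → 8×10 = 80 (decimal)
Convert the 13th triangular number (triangular index) → 13×14/2 = 91 (decimal)
Compute 80 × 91 = 7280
7280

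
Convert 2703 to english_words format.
Convert 2703 (decimal) → 2703 = 2×1000 + 7×100 + 3 → two thousand seven hundred three (English words)
two thousand seven hundred three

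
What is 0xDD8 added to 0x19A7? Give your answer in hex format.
Convert 0xDD8 (hexadecimal) → 13×256 + 13×16 + 8 = 3544 (decimal)
Convert 0x19A7 (hexadecimal) → 1×4096 + 9×256 + 10×16 + 7 = 6567 (decimal)
Compute 3544 + 6567 = 10111
Convert 10111 (decimal) → 10111 = 2×4096 + 7×256 + 7×16 + 15 → 0x277F (hexadecimal)
0x277F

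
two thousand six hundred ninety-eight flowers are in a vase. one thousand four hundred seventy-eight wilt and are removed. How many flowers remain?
Convert two thousand six hundred ninety-eight (English words) → 2×1000 + 6×100 + 98 = 2698 (decimal)
Convert one thousand four hundred seventy-eight (English words) → 1×1000 + 4×100 + 78 = 1478 (decimal)
Compute 2698 - 1478 = 1220
1220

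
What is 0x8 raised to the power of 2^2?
Convert 0x8 (hexadecimal) → 8 (decimal)
Convert 2^2 (power) → 4 (decimal)
Compute 8 ^ 4 = 4096
4096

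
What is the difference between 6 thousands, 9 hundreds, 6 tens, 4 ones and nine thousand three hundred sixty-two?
Convert 6 thousands, 9 hundreds, 6 tens, 4 ones (place-value notation) → 6×1000 + 9×100 + 6×10 + 4 = 6964 (decimal)
Convert nine thousand three hundred sixty-two (English words) → 9×1000 + 3×100 + 62 = 9362 (decimal)
Difference: |6964 - 9362| = 2398
2398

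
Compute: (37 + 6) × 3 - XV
Convert XV (Roman numeral) → 10 + 5 = 15 (decimal)
Expression in decimal: (37 + 6) × 3 - 15
Parentheses first: 37 + 6 = 43
Multiply: 43 × 3 = 129
Subtract: 129 - 15 = 114
114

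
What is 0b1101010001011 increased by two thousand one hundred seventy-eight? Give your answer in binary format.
Convert 0b1101010001011 (binary) → 4096 + 2048 + 512 + 128 + 8 + 2 + 1 = 6795 (decimal)
Convert two thousand one hundred seventy-eight (English words) → 2×1000 + 1×100 + 78 = 2178 (decimal)
Compute 6795 + 2178 = 8973
Convert 8973 (decimal) → 8973 = 8192 + 512 + 256 + 8 + 4 + 1 → 0b10001100001101 (binary)
0b10001100001101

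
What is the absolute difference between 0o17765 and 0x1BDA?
Convert 0o17765 (octal) → 1×4096 + 7×512 + 7×64 + 6×8 + 5 = 8181 (decimal)
Convert 0x1BDA (hexadecimal) → 1×4096 + 11×256 + 13×16 + 10 = 7130 (decimal)
Compute |8181 - 7130| = 1051
1051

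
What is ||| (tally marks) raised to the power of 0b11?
Convert ||| (tally marks) → 3 (decimal)
Convert 0b11 (binary) → 2 + 1 = 3 (decimal)
Compute 3 ^ 3 = 27
27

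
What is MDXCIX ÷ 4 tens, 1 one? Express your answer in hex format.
Convert MDXCIX (Roman numeral) → 1000 + 500 + 90 + 9 = 1599 (decimal)
Convert 4 tens, 1 one (place-value notation) → 4×10 + 1 = 41 (decimal)
Compute 1599 ÷ 41 = 39
Convert 39 (decimal) → 39 = 2×16 + 7 → 0x27 (hexadecimal)
0x27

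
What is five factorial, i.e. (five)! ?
Convert five (English words) → 5 (decimal)
Compute 5! = 120
120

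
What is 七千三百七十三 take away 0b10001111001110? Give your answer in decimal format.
Convert 七千三百七十三 (Chinese numeral) → 7×1000 + 3×100 + 7×10 + 3 = 7373 (decimal)
Convert 0b10001111001110 (binary) → 8192 + 512 + 256 + 128 + 64 + 8 + 4 + 2 = 9166 (decimal)
Compute 7373 - 9166 = -1793
-1793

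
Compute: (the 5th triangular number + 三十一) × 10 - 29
Convert the 5th triangular number (triangular index) → 5×6/2 = 15 (decimal)
Convert 三十一 (Chinese numeral) → 3×10 + 1 = 31 (decimal)
Expression in decimal: (15 + 31) × 10 - 29
Parentheses first: 15 + 31 = 46
Multiply: 46 × 10 = 460
Subtract: 460 - 29 = 431
431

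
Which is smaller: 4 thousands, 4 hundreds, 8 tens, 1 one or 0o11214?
Convert 4 thousands, 4 hundreds, 8 tens, 1 one (place-value notation) → 4×1000 + 4×100 + 8×10 + 1 = 4481 (decimal)
Convert 0o11214 (octal) → 1×4096 + 1×512 + 2×64 + 1×8 + 4 = 4748 (decimal)
Compare 4481 vs 4748: smaller = 4481
4481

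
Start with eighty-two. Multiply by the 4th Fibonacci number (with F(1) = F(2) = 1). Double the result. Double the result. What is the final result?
Convert eighty-two (English words) → 82 (decimal)
Start: 82
Convert the 4th Fibonacci number (with F(1) = F(2) = 1) (Fibonacci index) → 1, 1, 2, 3 → 3 (decimal)
82 × 3 = 246
246 × 2 = 492
492 × 2 = 984
984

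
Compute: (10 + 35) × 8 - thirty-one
Convert thirty-one (English words) → 31 (decimal)
Expression in decimal: (10 + 35) × 8 - 31
Parentheses first: 10 + 35 = 45
Multiply: 45 × 8 = 360
Subtract: 360 - 31 = 329
329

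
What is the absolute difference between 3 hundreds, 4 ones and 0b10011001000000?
Convert 3 hundreds, 4 ones (place-value notation) → 3×100 + 4 = 304 (decimal)
Convert 0b10011001000000 (binary) → 8192 + 1024 + 512 + 64 = 9792 (decimal)
Compute |304 - 9792| = 9488
9488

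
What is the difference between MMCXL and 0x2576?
Convert MMCXL (Roman numeral) → 1000 + 1000 + 100 + 40 = 2140 (decimal)
Convert 0x2576 (hexadecimal) → 2×4096 + 5×256 + 7×16 + 6 = 9590 (decimal)
Difference: |2140 - 9590| = 7450
7450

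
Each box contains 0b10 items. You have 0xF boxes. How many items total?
Convert 0b10 (binary) → 2 (decimal)
Convert 0xF (hexadecimal) → 15 (decimal)
Compute 2 × 15 = 30
30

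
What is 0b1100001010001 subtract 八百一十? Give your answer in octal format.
Convert 0b1100001010001 (binary) → 4096 + 2048 + 64 + 16 + 1 = 6225 (decimal)
Convert 八百一十 (Chinese numeral) → 8×100 + 1×10 = 810 (decimal)
Compute 6225 - 810 = 5415
Convert 5415 (decimal) → 5415 = 1×4096 + 2×512 + 4×64 + 4×8 + 7 → 0o12447 (octal)
0o12447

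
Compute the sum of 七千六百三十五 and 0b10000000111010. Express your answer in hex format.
Convert 七千六百三十五 (Chinese numeral) → 7×1000 + 6×100 + 3×10 + 5 = 7635 (decimal)
Convert 0b10000000111010 (binary) → 8192 + 32 + 16 + 8 + 2 = 8250 (decimal)
Compute 7635 + 8250 = 15885
Convert 15885 (decimal) → 15885 = 3×4096 + 14×256 + 13 → 0x3E0D (hexadecimal)
0x3E0D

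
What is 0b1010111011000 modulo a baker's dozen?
Convert 0b1010111011000 (binary) → 4096 + 1024 + 256 + 128 + 64 + 16 + 8 = 5592 (decimal)
Convert a baker's dozen (colloquial) → 13 (decimal)
Compute 5592 mod 13 = 2
2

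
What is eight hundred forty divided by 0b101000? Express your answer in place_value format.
Convert eight hundred forty (English words) → 8×100 + 40 = 840 (decimal)
Convert 0b101000 (binary) → 32 + 8 = 40 (decimal)
Compute 840 ÷ 40 = 21
Convert 21 (decimal) → 21 = 2×10 + 1 → 2 tens, 1 one (place-value notation)
2 tens, 1 one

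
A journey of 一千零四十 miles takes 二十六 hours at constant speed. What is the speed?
Convert 一千零四十 (Chinese numeral) → 1×1000 + 4×10 = 1040 (decimal)
Convert 二十六 (Chinese numeral) → 2×10 + 6 = 26 (decimal)
Compute 1040 ÷ 26 = 40
40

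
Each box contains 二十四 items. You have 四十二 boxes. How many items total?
Convert 二十四 (Chinese numeral) → 2×10 + 4 = 24 (decimal)
Convert 四十二 (Chinese numeral) → 4×10 + 2 = 42 (decimal)
Compute 24 × 42 = 1008
1008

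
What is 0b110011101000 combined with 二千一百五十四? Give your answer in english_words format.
Convert 0b110011101000 (binary) → 2048 + 1024 + 128 + 64 + 32 + 8 = 3304 (decimal)
Convert 二千一百五十四 (Chinese numeral) → 2×1000 + 1×100 + 5×10 + 4 = 2154 (decimal)
Compute 3304 + 2154 = 5458
Convert 5458 (decimal) → 5458 = 5×1000 + 4×100 + 58 → five thousand four hundred fifty-eight (English words)
five thousand four hundred fifty-eight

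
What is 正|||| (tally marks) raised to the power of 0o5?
Convert 正|||| (tally marks) → 5 + 4 = 9 (decimal)
Convert 0o5 (octal) → 5 (decimal)
Compute 9 ^ 5 = 59049
59049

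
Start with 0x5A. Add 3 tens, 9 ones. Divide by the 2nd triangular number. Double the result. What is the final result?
Convert 0x5A (hexadecimal) → 5×16 + 10 = 90 (decimal)
Start: 90
Convert 3 tens, 9 ones (place-value notation) → 3×10 + 9 = 39 (decimal)
90 + 39 = 129
Convert the 2nd triangular number (triangular index) → 2×3/2 = 3 (decimal)
129 ÷ 3 = 43
43 × 2 = 86
86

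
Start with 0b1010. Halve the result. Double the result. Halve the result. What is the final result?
Convert 0b1010 (binary) → 8 + 2 = 10 (decimal)
Start: 10
10 ÷ 2 = 5
5 × 2 = 10
10 ÷ 2 = 5
5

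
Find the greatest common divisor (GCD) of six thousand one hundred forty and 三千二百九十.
Convert six thousand one hundred forty (English words) → 6×1000 + 1×100 + 40 = 6140 (decimal)
Convert 三千二百九十 (Chinese numeral) → 3×1000 + 2×100 + 9×10 = 3290 (decimal)
Compute gcd(6140, 3290) = 10
10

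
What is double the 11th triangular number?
The 11th triangular number = 11×12/2 = 66
Compute 66 × 2 = 132
132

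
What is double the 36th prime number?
The 36th prime number = 151
Compute 151 × 2 = 302
302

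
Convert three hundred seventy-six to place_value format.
Convert three hundred seventy-six (English words) → 3×100 + 76 = 376 (decimal)
Convert 376 (decimal) → 376 = 3×100 + 7×10 + 6 → 3 hundreds, 7 tens, 6 ones (place-value notation)
3 hundreds, 7 tens, 6 ones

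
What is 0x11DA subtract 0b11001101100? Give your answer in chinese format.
Convert 0x11DA (hexadecimal) → 1×4096 + 1×256 + 13×16 + 10 = 4570 (decimal)
Convert 0b11001101100 (binary) → 1024 + 512 + 64 + 32 + 8 + 4 = 1644 (decimal)
Compute 4570 - 1644 = 2926
Convert 2926 (decimal) → 2926 = 2×1000 + 9×100 + 2×10 + 6 → 二千九百二十六 (Chinese numeral)
二千九百二十六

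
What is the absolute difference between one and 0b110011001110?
Convert one (English words) → 1 (decimal)
Convert 0b110011001110 (binary) → 2048 + 1024 + 128 + 64 + 8 + 4 + 2 = 3278 (decimal)
Compute |1 - 3278| = 3277
3277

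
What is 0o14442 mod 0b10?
Convert 0o14442 (octal) → 1×4096 + 4×512 + 4×64 + 4×8 + 2 = 6434 (decimal)
Convert 0b10 (binary) → 2 (decimal)
Compute 6434 mod 2 = 0
0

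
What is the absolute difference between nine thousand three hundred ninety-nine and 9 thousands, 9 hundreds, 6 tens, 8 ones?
Convert nine thousand three hundred ninety-nine (English words) → 9×1000 + 3×100 + 99 = 9399 (decimal)
Convert 9 thousands, 9 hundreds, 6 tens, 8 ones (place-value notation) → 9×1000 + 9×100 + 6×10 + 8 = 9968 (decimal)
Compute |9399 - 9968| = 569
569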